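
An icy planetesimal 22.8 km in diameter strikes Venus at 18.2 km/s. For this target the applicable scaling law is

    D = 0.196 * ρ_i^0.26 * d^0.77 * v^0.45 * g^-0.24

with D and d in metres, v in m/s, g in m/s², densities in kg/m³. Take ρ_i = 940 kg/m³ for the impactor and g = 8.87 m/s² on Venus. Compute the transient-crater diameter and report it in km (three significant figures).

In SI units: d = 22800 m, v = 18200 m/s.
ρ_i^0.26 = 940^0.26 = 5.929
d^0.77 = 22800^0.77 = 2268
v^0.45 = 18200^0.45 = 82.61
g^-0.24 = 8.87^-0.24 = 0.5922
D = 0.196 × 5.929 × 2268 × 82.61 × 0.5922 = 1.289 × 10^5 m
   = 128.9 km

D ≈ 129 km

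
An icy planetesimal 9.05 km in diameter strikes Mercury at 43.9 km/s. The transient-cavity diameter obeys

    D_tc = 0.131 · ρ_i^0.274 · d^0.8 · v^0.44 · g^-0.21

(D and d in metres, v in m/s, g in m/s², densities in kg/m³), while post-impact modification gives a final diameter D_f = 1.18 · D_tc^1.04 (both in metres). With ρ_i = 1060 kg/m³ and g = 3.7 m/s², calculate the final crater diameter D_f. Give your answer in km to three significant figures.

In SI: d = 9050 m, v = 43900 m/s.
ρ_i^0.274 = 1060^0.274 = 6.744
d^0.8 = 9050^0.8 = 1463
v^0.44 = 43900^0.44 = 110.3
g^-0.21 = 3.7^-0.21 = 0.7598
D_tc = 0.131 × 6.744 × 1463 × 110.3 × 0.7598 = 1.083 × 10^5 m
D_f = 1.18 × (1.083 × 10^5)^1.04 = 2.032 × 10^5 m
     = 203.2 km

D_f ≈ 203 km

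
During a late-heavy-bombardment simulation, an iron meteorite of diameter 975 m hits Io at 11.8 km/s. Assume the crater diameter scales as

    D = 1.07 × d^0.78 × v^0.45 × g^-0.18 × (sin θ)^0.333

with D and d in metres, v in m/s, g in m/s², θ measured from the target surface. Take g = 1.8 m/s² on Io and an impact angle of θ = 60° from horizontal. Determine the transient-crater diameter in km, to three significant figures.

D ≈ 13.4 km

In SI units: v = 11800 m/s.
d^0.78 = 975^0.78 = 214.5
v^0.45 = 11800^0.45 = 67.97
g^-0.18 = 1.8^-0.18 = 0.8996
(sin 60°)^0.333 = 0.8660^0.333 = 0.9532
D = 1.07 × 214.5 × 67.97 × 0.8996 × 0.9532 = 13377 m
   = 13.38 km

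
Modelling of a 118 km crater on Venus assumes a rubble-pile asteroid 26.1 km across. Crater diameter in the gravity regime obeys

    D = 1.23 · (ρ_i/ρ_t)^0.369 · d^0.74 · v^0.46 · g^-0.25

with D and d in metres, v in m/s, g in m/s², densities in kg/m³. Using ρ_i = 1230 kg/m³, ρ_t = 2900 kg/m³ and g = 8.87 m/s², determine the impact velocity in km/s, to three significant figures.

v ≈ 34.6 km/s

Rearranging for v: v = [D / (1.23 · (1230/2900)^0.369 · 26100^0.74 · 8.87^-0.25)]^(1/0.46).
D = 118000 m.
(1230/2900)^0.369 = 0.7287
26100^0.74 = 1855
8.87^-0.25 = 0.5795
Denominator = 1.23 × 0.7287 × 1855 × 0.5795 = 963.5
D / 963.5 = 118000 / 963.5 = 122.5
v = 122.5^(1/0.46) = 122.5^2.1739 = 34626 m/s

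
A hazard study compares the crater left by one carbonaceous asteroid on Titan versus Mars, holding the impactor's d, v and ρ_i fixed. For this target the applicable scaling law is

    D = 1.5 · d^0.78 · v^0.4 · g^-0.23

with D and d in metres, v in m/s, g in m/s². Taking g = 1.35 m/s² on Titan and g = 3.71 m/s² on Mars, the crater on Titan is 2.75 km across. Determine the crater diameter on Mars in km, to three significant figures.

All impactor-dependent factors cancel in the ratio, leaving D_Mars/D_Titan = (g_Mars/g_Titan)^-0.23.
(3.71/1.35)^-0.23 = 2.748^-0.23 = 0.7925
D_Mars = 0.7925 × 2.75 km = 2.18 km

D ≈ 2.18 km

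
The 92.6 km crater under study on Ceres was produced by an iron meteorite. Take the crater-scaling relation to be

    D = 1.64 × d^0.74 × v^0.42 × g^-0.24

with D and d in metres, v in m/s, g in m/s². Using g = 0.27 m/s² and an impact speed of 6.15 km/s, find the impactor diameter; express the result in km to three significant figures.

d ≈ 12.2 km

Rearranging for d: d = [D / (1.64 · 6150^0.42 · 0.27^-0.24)]^(1/0.74).
D = 92600 m.
6150^0.42 = 39.02
0.27^-0.24 = 1.369
Denominator = 1.64 × 39.02 × 1.369 = 87.61
D / 87.61 = 92600 / 87.61 = 1057
d = 1057^(1/0.74) = 1057^1.3514 = 12211 m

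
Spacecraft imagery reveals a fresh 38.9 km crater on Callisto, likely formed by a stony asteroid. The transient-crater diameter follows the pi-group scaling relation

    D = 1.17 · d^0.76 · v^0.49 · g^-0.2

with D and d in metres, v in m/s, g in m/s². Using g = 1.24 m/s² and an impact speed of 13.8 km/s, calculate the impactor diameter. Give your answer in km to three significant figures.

d ≈ 2.02 km

Rearranging for d: d = [D / (1.17 · 13800^0.49 · 1.24^-0.2)]^(1/0.76).
D = 38900 m.
13800^0.49 = 106.8
1.24^-0.2 = 0.9579
Denominator = 1.17 × 106.8 × 0.9579 = 119.7
D / 119.7 = 38900 / 119.7 = 325.0
d = 325.0^(1/0.76) = 325.0^1.3158 = 2019 m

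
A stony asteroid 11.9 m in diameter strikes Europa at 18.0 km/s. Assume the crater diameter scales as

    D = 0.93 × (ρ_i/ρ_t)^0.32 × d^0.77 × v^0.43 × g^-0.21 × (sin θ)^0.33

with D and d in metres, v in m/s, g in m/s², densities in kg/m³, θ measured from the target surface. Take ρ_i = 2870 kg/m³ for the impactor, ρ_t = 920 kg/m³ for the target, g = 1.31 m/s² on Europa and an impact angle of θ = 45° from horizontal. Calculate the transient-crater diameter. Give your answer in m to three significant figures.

D ≈ 513 m

In SI units: v = 18000 m/s.
(ρ_i/ρ_t)^0.32 = (2870/920)^0.32 = 1.439
d^0.77 = 11.9^0.77 = 6.732
v^0.43 = 18000^0.43 = 67.57
g^-0.21 = 1.31^-0.21 = 0.9449
(sin 45°)^0.33 = 0.7071^0.33 = 0.8919
D = 0.93 × 1.439 × 6.732 × 67.57 × 0.9449 × 0.8919 = 513.0 m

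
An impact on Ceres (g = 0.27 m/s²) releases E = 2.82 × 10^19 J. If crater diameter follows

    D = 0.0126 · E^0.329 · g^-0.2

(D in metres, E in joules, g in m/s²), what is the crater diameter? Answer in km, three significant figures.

E^0.329 = (2.82 × 10^19)^0.329 = 2.507 × 10^6
g^-0.2 = 0.27^-0.2 = 1.299
D = 0.0126 × 2.507 × 10^6 × 1.299 = 41033 m
   = 41.03 km

D ≈ 41.0 km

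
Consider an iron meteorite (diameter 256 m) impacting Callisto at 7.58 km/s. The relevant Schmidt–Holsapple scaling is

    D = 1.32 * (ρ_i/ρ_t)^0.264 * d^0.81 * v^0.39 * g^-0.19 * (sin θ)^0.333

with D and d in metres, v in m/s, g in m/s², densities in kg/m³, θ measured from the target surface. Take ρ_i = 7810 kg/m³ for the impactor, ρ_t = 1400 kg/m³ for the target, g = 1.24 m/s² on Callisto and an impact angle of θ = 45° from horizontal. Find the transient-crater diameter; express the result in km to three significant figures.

In SI units: v = 7580 m/s.
(ρ_i/ρ_t)^0.264 = (7810/1400)^0.264 = 1.574
d^0.81 = 256^0.81 = 89.26
v^0.39 = 7580^0.39 = 32.59
g^-0.19 = 1.24^-0.19 = 0.9600
(sin 45°)^0.333 = 0.7071^0.333 = 0.8910
D = 1.32 × 1.574 × 89.26 × 32.59 × 0.9600 × 0.8910 = 5170 m
   = 5.170 km

D ≈ 5.17 km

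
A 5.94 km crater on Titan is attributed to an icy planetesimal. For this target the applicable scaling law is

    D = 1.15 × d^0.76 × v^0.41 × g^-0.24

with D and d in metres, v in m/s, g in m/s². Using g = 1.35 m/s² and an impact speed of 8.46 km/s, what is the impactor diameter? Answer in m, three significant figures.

Rearranging for d: d = [D / (1.15 · 8460^0.41 · 1.35^-0.24)]^(1/0.76).
D = 5940 m.
8460^0.41 = 40.76
1.35^-0.24 = 0.9305
Denominator = 1.15 × 40.76 × 0.9305 = 43.62
D / 43.62 = 5940 / 43.62 = 136.2
d = 136.2^(1/0.76) = 136.2^1.3158 = 642.9 m

d ≈ 643 m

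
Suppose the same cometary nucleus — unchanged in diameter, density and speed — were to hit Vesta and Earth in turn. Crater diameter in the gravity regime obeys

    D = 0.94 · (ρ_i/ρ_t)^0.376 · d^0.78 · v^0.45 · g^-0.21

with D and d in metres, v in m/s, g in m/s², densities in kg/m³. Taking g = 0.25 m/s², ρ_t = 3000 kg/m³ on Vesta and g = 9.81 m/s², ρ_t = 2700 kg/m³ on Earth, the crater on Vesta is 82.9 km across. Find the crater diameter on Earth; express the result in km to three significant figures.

The impactor-only factors (d, v, ρ_i) cancel in the ratio, leaving D_Earth/D_Vesta = (g_Earth/g_Vesta)^-0.21 · (ρ_t,Vesta/ρ_t,Earth)^0.376.
(9.81/0.25)^-0.21 = 39.24^-0.21 = 0.4627
(3000/2700)^0.376 = 1.111^0.376 = 1.040
Ratio = 0.4627 × 1.040 = 0.4812
D_Earth = 0.4812 × 82.9 km = 39.9 km

D ≈ 39.9 km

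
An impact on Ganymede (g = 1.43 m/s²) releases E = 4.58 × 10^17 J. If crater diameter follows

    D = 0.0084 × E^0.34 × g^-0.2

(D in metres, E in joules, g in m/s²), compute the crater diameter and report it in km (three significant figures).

E^0.34 = (4.58 × 10^17)^0.34 = 1.011 × 10^6
g^-0.2 = 1.43^-0.2 = 0.9310
D = 0.0084 × 1.011 × 10^6 × 0.9310 = 7906 m
   = 7.906 km

D ≈ 7.91 km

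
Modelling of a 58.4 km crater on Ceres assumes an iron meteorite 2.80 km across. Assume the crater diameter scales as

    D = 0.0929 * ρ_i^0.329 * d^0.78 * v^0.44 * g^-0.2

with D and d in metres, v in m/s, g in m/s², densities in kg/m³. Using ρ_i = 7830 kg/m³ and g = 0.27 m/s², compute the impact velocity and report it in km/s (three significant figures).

v ≈ 7.90 km/s

Rearranging for v: v = [D / (0.0929 · 7830^0.329 · 2800^0.78 · 0.27^-0.2)]^(1/0.44).
D = 58400 m.
7830^0.329 = 19.10
2800^0.78 = 488.4
0.27^-0.2 = 1.299
Denominator = 0.0929 × 19.10 × 488.4 × 1.299 = 1126
D / 1126 = 58400 / 1126 = 51.87
v = 51.87^(1/0.44) = 51.87^2.2727 = 7898 m/s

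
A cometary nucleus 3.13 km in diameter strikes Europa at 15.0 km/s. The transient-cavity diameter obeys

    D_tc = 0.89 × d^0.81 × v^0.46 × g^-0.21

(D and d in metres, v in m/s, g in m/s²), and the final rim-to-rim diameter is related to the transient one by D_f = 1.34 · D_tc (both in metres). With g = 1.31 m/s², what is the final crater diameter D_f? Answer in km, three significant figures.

D_f ≈ 63.7 km

In SI: d = 3130 m, v = 15000 m/s.
d^0.81 = 3130^0.81 = 678.3
v^0.46 = 15000^0.46 = 83.37
g^-0.21 = 1.31^-0.21 = 0.9449
D_tc = 0.89 × 678.3 × 83.37 × 0.9449 = 47560 m
D_f = 1.34 × 47560 = 63730 m
     = 63.73 km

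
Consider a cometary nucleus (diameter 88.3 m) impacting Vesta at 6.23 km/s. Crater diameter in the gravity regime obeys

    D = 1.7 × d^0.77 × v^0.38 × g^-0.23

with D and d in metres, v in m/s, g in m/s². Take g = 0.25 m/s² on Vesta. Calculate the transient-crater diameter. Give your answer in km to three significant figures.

In SI units: v = 6230 m/s.
d^0.77 = 88.3^0.77 = 31.51
v^0.38 = 6230^0.38 = 27.66
g^-0.23 = 0.25^-0.23 = 1.376
D = 1.7 × 31.51 × 27.66 × 1.376 = 2039 m
   = 2.039 km

D ≈ 2.04 km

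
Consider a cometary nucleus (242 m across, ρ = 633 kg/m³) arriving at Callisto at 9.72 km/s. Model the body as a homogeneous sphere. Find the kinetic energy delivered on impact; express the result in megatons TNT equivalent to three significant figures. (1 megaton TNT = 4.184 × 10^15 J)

v = 9720 m/s.
Mass m = (π/6) ρ d³ = (π/6) × 633 × (242)³ = 4.697 × 10^9 kg
E = ½ m v² = 0.5 × 4.697 × 10^9 × (9720)² = 2.219 × 10^17 J
   = 2.219 × 10^17 / 4.184×10^15 = 53.04 Mt

E ≈ 53.0 Mt TNT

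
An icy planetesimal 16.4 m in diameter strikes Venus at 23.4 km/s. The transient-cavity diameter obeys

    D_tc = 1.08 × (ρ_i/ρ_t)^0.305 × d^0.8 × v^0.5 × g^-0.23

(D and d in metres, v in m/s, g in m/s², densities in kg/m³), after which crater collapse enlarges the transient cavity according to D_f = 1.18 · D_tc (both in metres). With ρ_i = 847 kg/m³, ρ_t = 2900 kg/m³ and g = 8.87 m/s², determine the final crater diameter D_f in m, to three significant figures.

D_f ≈ 760 m

v = 23400 m/s.
(ρ_i/ρ_t)^0.305 = (847/2900)^0.305 = 0.6870
d^0.8 = 16.4^0.8 = 9.373
v^0.5 = 23400^0.5 = 153.0
g^-0.23 = 8.87^-0.23 = 0.6053
D_tc = 1.08 × 0.6870 × 9.373 × 153.0 × 0.6053 = 644.1 m
D_f = 1.18 × 644.1 = 760.0 m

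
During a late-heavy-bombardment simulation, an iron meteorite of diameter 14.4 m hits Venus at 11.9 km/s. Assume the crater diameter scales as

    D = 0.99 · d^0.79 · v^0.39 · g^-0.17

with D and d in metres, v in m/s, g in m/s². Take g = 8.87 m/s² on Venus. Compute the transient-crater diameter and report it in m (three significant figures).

D ≈ 218 m

In SI units: v = 11900 m/s.
d^0.79 = 14.4^0.79 = 8.224
v^0.39 = 11900^0.39 = 38.86
g^-0.17 = 8.87^-0.17 = 0.6900
D = 0.99 × 8.224 × 38.86 × 0.6900 = 218.3 m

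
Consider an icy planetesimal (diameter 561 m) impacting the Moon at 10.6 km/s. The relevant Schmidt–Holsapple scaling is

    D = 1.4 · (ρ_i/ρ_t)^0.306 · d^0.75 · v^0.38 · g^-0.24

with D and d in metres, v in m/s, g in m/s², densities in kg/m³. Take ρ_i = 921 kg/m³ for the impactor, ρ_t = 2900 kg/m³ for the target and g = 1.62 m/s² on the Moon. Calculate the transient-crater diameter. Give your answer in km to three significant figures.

D ≈ 3.43 km

In SI units: v = 10600 m/s.
(ρ_i/ρ_t)^0.306 = (921/2900)^0.306 = 0.7040
d^0.75 = 561^0.75 = 115.3
v^0.38 = 10600^0.38 = 33.85
g^-0.24 = 1.62^-0.24 = 0.8907
D = 1.4 × 0.7040 × 115.3 × 33.85 × 0.8907 = 3426 m
   = 3.426 km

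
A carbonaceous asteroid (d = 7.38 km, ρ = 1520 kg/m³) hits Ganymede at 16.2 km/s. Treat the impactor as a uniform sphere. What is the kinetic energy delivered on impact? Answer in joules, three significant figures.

E ≈ 4.20 × 10^22 J

d = 7380 m; v = 16200 m/s.
Mass m = (π/6) ρ d³ = (π/6) × 1520 × (7380)³ = 3.199 × 10^14 kg
E = ½ m v² = 0.5 × 3.199 × 10^14 × (16200)² = 4.198 × 10^22 J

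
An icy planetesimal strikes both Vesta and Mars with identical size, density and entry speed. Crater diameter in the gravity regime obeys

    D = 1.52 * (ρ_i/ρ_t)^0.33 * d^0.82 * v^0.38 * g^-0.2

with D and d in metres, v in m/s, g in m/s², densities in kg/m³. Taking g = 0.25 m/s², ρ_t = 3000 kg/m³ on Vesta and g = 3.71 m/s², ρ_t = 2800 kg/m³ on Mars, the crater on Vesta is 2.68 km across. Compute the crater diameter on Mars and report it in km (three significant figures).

D ≈ 1.60 km

The impactor-only factors (d, v, ρ_i) cancel in the ratio, leaving D_Mars/D_Vesta = (g_Mars/g_Vesta)^-0.2 · (ρ_t,Vesta/ρ_t,Mars)^0.33.
(3.71/0.25)^-0.2 = 14.84^-0.2 = 0.5831
(3000/2800)^0.33 = 1.071^0.33 = 1.023
Ratio = 0.5831 × 1.023 = 0.5965
D_Mars = 0.5965 × 2.68 km = 1.60 km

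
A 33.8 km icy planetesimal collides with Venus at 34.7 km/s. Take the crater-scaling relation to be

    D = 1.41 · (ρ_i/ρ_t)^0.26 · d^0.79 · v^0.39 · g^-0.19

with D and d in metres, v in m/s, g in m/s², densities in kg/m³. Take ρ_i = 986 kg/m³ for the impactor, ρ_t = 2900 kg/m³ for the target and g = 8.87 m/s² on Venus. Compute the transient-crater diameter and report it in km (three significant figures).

In SI units: d = 33800 m, v = 34700 m/s.
(ρ_i/ρ_t)^0.26 = (986/2900)^0.26 = 0.7554
d^0.79 = 33800^0.79 = 3783
v^0.39 = 34700^0.39 = 58.98
g^-0.19 = 8.87^-0.19 = 0.6605
D = 1.41 × 0.7554 × 3783 × 58.98 × 0.6605 = 1.570 × 10^5 m
   = 157.0 km

D ≈ 157 km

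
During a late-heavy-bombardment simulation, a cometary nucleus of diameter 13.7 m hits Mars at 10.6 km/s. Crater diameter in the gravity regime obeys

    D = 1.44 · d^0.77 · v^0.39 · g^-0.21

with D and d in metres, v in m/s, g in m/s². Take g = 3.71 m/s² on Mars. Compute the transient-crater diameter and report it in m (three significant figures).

D ≈ 305 m

In SI units: v = 10600 m/s.
d^0.77 = 13.7^0.77 = 7.504
v^0.39 = 10600^0.39 = 37.14
g^-0.21 = 3.71^-0.21 = 0.7593
D = 1.44 × 7.504 × 37.14 × 0.7593 = 304.7 m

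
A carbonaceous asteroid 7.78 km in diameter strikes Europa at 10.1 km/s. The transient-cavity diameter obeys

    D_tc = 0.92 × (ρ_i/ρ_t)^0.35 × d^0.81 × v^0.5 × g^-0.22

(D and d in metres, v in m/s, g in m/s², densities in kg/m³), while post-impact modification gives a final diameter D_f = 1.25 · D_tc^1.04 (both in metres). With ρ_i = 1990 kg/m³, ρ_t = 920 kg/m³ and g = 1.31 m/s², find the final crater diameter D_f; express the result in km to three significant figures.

D_f ≈ 327 km

In SI: d = 7780 m, v = 10100 m/s.
(ρ_i/ρ_t)^0.35 = (1990/920)^0.35 = 1.310
d^0.81 = 7780^0.81 = 1418
v^0.5 = 10100^0.5 = 100.5
g^-0.22 = 1.31^-0.22 = 0.9423
D_tc = 0.92 × 1.310 × 1418 × 100.5 × 0.9423 = 1.618 × 10^5 m
D_f = 1.25 × (1.618 × 10^5)^1.04 = 3.268 × 10^5 m
     = 326.8 km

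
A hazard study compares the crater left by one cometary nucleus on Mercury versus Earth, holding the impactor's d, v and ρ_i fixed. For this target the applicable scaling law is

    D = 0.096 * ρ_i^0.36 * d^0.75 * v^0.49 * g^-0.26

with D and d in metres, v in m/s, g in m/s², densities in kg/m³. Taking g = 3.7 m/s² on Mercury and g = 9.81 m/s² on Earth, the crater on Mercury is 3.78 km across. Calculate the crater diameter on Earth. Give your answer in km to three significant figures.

D ≈ 2.93 km

All impactor-dependent factors cancel in the ratio, leaving D_Earth/D_Mercury = (g_Earth/g_Mercury)^-0.26.
(9.81/3.7)^-0.26 = 2.651^-0.26 = 0.7761
D_Earth = 0.7761 × 3.78 km = 2.93 km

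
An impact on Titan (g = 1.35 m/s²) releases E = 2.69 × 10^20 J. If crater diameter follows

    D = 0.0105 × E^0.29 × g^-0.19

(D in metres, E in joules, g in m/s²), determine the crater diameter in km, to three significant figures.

E^0.29 = (2.69 × 10^20)^0.29 = 8.407 × 10^5
g^-0.19 = 1.35^-0.19 = 0.9446
D = 0.0105 × 8.407 × 10^5 × 0.9446 = 8338 m
   = 8.338 km

D ≈ 8.34 km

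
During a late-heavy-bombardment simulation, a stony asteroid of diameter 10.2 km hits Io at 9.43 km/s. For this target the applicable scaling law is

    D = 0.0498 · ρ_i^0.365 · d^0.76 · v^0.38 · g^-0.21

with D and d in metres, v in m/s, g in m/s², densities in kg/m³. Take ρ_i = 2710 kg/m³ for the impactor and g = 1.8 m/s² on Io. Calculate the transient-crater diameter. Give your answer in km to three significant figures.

D ≈ 28.4 km

In SI units: d = 10200 m, v = 9430 m/s.
ρ_i^0.365 = 2710^0.365 = 17.91
d^0.76 = 10200^0.76 = 1113
v^0.38 = 9430^0.38 = 32.38
g^-0.21 = 1.8^-0.21 = 0.8839
D = 0.0498 × 17.91 × 1113 × 32.38 × 0.8839 = 28412 m
   = 28.41 km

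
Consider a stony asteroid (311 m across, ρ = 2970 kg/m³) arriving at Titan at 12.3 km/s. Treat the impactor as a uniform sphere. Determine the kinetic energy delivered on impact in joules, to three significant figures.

E ≈ 3.54 × 10^18 J

v = 12300 m/s.
Mass m = (π/6) ρ d³ = (π/6) × 2970 × (311)³ = 4.678 × 10^10 kg
E = ½ m v² = 0.5 × 4.678 × 10^10 × (12300)² = 3.539 × 10^18 J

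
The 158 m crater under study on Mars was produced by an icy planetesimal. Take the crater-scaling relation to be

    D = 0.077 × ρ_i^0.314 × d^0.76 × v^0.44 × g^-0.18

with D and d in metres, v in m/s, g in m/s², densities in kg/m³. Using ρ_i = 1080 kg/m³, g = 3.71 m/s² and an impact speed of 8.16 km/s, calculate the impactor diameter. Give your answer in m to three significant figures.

d ≈ 9.44 m

Rearranging for d: d = [D / (0.077 · 1080^0.314 · 8160^0.44 · 3.71^-0.18)]^(1/0.76).
1080^0.314 = 8.964
8160^0.44 = 52.62
3.71^-0.18 = 0.7898
Denominator = 0.077 × 8.964 × 52.62 × 0.7898 = 28.69
D / 28.69 = 158 / 28.69 = 5.507
d = 5.507^(1/0.76) = 5.507^1.3158 = 9.438 m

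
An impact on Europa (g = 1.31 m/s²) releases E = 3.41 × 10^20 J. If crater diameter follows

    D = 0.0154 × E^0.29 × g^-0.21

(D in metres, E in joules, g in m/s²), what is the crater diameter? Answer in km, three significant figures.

E^0.29 = (3.41 × 10^20)^0.29 = 9.005 × 10^5
g^-0.21 = 1.31^-0.21 = 0.9449
D = 0.0154 × 9.005 × 10^5 × 0.9449 = 13104 m
   = 13.10 km

D ≈ 13.1 km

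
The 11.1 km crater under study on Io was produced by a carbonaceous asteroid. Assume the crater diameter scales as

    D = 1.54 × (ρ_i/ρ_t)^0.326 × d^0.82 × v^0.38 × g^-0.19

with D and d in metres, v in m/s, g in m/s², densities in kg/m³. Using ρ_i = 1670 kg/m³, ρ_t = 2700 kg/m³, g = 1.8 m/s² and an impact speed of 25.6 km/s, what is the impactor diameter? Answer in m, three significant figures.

d ≈ 637 m

Rearranging for d: d = [D / (1.54 · (1670/2700)^0.326 · 25600^0.38 · 1.8^-0.19)]^(1/0.82).
D = 11100 m.
(1670/2700)^0.326 = 0.8550
25600^0.38 = 47.33
1.8^-0.19 = 0.8943
Denominator = 1.54 × 0.8550 × 47.33 × 0.8943 = 55.73
D / 55.73 = 11100 / 55.73 = 199.2
d = 199.2^(1/0.82) = 199.2^1.2195 = 636.8 m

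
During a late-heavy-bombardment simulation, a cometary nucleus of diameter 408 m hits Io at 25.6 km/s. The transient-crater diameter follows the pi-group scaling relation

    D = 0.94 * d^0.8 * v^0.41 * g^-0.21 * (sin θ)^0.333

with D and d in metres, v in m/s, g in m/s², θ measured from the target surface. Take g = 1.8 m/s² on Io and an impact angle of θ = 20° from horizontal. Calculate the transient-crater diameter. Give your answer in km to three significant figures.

D ≈ 4.57 km

In SI units: v = 25600 m/s.
d^0.8 = 408^0.8 = 122.6
v^0.41 = 25600^0.41 = 64.18
g^-0.21 = 1.8^-0.21 = 0.8839
(sin 20°)^0.333 = 0.3420^0.333 = 0.6996
D = 0.94 × 122.6 × 64.18 × 0.8839 × 0.6996 = 4574 m
   = 4.574 km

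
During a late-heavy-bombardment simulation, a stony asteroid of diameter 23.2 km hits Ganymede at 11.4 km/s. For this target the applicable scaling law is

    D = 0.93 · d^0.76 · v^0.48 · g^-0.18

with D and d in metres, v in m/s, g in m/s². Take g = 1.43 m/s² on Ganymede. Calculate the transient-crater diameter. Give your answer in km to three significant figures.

D ≈ 161 km

In SI units: d = 23200 m, v = 11400 m/s.
d^0.76 = 23200^0.76 = 2079
v^0.48 = 11400^0.48 = 88.58
g^-0.18 = 1.43^-0.18 = 0.9376
D = 0.93 × 2079 × 88.58 × 0.9376 = 1.606 × 10^5 m
   = 160.6 km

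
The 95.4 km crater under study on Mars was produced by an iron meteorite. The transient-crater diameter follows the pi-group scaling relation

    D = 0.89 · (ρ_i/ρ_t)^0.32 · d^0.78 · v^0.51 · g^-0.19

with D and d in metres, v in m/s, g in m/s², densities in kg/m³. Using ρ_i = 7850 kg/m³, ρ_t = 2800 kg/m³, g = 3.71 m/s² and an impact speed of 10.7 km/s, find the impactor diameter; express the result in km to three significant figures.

d ≈ 5.88 km

Rearranging for d: d = [D / (0.89 · (7850/2800)^0.32 · 10700^0.51 · 3.71^-0.19)]^(1/0.78).
D = 95400 m.
(7850/2800)^0.32 = 1.391
10700^0.51 = 113.5
3.71^-0.19 = 0.7795
Denominator = 0.89 × 1.391 × 113.5 × 0.7795 = 109.5
D / 109.5 = 95400 / 109.5 = 871.2
d = 871.2^(1/0.78) = 871.2^1.2821 = 5882 m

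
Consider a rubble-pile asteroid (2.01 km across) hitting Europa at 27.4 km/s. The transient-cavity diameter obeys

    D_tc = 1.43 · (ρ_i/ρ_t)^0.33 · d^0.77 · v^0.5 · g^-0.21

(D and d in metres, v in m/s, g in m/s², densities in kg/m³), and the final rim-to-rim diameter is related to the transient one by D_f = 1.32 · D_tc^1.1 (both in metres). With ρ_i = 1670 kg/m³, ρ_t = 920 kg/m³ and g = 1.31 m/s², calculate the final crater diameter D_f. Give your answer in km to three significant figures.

D_f ≈ 395 km

In SI: d = 2010 m, v = 27400 m/s.
(ρ_i/ρ_t)^0.33 = (1670/920)^0.33 = 1.217
d^0.77 = 2010^0.77 = 349.5
v^0.5 = 27400^0.5 = 165.5
g^-0.21 = 1.31^-0.21 = 0.9449
D_tc = 1.43 × 1.217 × 349.5 × 165.5 × 0.9449 = 95120 m
D_f = 1.32 × (95120)^1.1 = 3.951 × 10^5 m
     = 395.1 km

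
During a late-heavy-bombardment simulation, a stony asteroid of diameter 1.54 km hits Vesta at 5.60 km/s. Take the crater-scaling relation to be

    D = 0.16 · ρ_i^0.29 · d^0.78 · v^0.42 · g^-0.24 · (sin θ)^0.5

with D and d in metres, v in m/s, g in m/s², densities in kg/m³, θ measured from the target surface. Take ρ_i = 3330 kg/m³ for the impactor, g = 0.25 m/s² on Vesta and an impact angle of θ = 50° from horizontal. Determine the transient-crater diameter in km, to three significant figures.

D ≈ 23.6 km

In SI units: d = 1540 m, v = 5600 m/s.
ρ_i^0.29 = 3330^0.29 = 10.51
d^0.78 = 1540^0.78 = 306.4
v^0.42 = 5600^0.42 = 37.52
g^-0.24 = 0.25^-0.24 = 1.395
(sin 50°)^0.5 = 0.7660^0.5 = 0.8752
D = 0.16 × 10.51 × 306.4 × 37.52 × 1.395 × 0.8752 = 23602 m
   = 23.60 km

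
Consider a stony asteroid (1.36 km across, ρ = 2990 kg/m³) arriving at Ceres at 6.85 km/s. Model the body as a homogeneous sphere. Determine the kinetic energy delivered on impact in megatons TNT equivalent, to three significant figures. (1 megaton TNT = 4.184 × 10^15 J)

E ≈ 22100 Mt TNT

d = 1360 m; v = 6850 m/s.
Mass m = (π/6) ρ d³ = (π/6) × 2990 × (1360)³ = 3.938 × 10^12 kg
E = ½ m v² = 0.5 × 3.938 × 10^12 × (6850)² = 9.239 × 10^19 J
   = 9.239 × 10^19 / 4.184×10^15 = 22082 Mt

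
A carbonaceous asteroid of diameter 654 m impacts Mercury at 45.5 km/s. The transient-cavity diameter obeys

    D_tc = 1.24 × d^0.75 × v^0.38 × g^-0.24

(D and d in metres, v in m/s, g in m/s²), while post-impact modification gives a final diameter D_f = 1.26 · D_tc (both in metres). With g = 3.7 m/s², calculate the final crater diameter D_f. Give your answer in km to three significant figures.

D_f ≈ 8.69 km

v = 45500 m/s.
d^0.75 = 654^0.75 = 129.3
v^0.38 = 45500^0.38 = 58.89
g^-0.24 = 3.7^-0.24 = 0.7305
D_tc = 1.24 × 129.3 × 58.89 × 0.7305 = 6897 m
D_f = 1.26 × 6897 = 8690 m
     = 8.690 km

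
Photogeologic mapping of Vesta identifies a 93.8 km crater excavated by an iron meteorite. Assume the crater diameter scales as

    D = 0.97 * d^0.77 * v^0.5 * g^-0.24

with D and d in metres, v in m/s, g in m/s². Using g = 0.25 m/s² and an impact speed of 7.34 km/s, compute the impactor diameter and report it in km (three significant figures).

d ≈ 5.98 km

Rearranging for d: d = [D / (0.97 · 7340^0.5 · 0.25^-0.24)]^(1/0.77).
D = 93800 m.
7340^0.5 = 85.67
0.25^-0.24 = 1.395
Denominator = 0.97 × 85.67 × 1.395 = 115.9
D / 115.9 = 93800 / 115.9 = 809.3
d = 809.3^(1/0.77) = 809.3^1.2987 = 5981 m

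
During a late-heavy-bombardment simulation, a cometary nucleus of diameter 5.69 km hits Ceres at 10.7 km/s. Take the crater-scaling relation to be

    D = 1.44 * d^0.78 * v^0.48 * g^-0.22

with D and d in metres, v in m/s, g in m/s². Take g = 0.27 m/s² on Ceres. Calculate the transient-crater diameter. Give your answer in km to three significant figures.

D ≈ 140 km

In SI units: d = 5690 m, v = 10700 m/s.
d^0.78 = 5690^0.78 = 849.2
v^0.48 = 10700^0.48 = 85.92
g^-0.22 = 0.27^-0.22 = 1.334
D = 1.44 × 849.2 × 85.92 × 1.334 = 1.402 × 10^5 m
   = 140.2 km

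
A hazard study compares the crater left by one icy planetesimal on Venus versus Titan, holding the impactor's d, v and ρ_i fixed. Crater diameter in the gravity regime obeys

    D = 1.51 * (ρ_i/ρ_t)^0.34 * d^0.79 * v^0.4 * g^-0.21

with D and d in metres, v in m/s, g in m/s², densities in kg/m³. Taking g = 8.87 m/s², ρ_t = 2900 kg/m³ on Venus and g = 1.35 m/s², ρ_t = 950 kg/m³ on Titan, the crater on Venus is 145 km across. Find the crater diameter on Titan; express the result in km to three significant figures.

The impactor-only factors (d, v, ρ_i) cancel in the ratio, leaving D_Titan/D_Venus = (g_Titan/g_Venus)^-0.21 · (ρ_t,Venus/ρ_t,Titan)^0.34.
(1.35/8.87)^-0.21 = 0.1522^-0.21 = 1.485
(2900/950)^0.34 = 3.053^0.34 = 1.462
Ratio = 1.485 × 1.462 = 2.171
D_Titan = 2.171 × 145 km = 315 km

D ≈ 315 km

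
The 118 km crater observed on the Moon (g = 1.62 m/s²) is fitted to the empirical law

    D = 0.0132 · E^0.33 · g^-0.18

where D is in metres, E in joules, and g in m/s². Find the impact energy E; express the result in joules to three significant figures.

Rearranging: E = [D / (0.0132 · g^-0.18)]^(1/0.33).
D = 118000 m.
g^-0.18 = 1.62^-0.18 = 0.9168
D / (0.0132 × 0.9168) = 118000 / (0.01210) = 9.752 × 10^6
E = (9.752 × 10^6)^3.0303 = 1.510 × 10^21 J

E ≈ 1.51 × 10^21 J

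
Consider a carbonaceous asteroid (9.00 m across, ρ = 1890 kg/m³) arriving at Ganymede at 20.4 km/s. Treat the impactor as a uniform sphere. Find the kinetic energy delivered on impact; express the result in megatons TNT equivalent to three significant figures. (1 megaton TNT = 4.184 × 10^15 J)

E ≈ 0.0359 Mt TNT

v = 20400 m/s.
Mass m = (π/6) ρ d³ = (π/6) × 1890 × (9)³ = 7.214 × 10^5 kg
E = ½ m v² = 0.5 × 7.214 × 10^5 × (20400)² = 1.501 × 10^14 J
   = 1.501 × 10^14 / 4.184×10^15 = 0.03587 Mt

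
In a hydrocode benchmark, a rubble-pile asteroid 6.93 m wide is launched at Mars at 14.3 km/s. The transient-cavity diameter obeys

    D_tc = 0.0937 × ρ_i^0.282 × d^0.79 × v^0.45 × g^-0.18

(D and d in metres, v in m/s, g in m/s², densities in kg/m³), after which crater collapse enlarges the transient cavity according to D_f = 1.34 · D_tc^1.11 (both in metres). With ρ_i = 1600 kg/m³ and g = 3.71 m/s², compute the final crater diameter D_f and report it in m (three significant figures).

D_f ≈ 487 m

v = 14300 m/s.
ρ_i^0.282 = 1600^0.282 = 8.009
d^0.79 = 6.93^0.79 = 4.615
v^0.45 = 14300^0.45 = 74.11
g^-0.18 = 3.71^-0.18 = 0.7898
D_tc = 0.0937 × 8.009 × 4.615 × 74.11 × 0.7898 = 202.7 m
D_f = 1.34 × (202.7)^1.11 = 487.2 m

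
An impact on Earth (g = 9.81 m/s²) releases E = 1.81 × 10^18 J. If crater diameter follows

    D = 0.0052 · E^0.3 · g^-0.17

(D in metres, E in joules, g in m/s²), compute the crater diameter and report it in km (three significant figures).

E^0.3 = (1.81 × 10^18)^0.3 = 3.001 × 10^5
g^-0.17 = 9.81^-0.17 = 0.6783
D = 0.0052 × 3.001 × 10^5 × 0.6783 = 1059 m
   = 1.059 km

D ≈ 1.06 km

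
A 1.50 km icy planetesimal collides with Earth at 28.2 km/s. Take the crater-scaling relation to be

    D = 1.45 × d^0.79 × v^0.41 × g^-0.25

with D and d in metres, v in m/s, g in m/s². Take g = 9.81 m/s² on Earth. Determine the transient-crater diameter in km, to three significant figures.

In SI units: d = 1500 m, v = 28200 m/s.
d^0.79 = 1500^0.79 = 322.9
v^0.41 = 28200^0.41 = 66.77
g^-0.25 = 9.81^-0.25 = 0.5650
D = 1.45 × 322.9 × 66.77 × 0.5650 = 17663 m
   = 17.66 km

D ≈ 17.7 km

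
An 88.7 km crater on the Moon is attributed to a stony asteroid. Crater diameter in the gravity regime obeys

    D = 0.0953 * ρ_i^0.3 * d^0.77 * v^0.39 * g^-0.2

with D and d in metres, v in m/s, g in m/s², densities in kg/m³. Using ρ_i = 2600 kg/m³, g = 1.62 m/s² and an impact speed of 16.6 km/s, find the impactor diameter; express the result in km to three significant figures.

Rearranging for d: d = [D / (0.0953 · 2600^0.3 · 16600^0.39 · 1.62^-0.2)]^(1/0.77).
D = 88700 m.
2600^0.3 = 10.58
16600^0.39 = 44.24
1.62^-0.2 = 0.9080
Denominator = 0.0953 × 10.58 × 44.24 × 0.9080 = 40.50
D / 40.50 = 88700 / 40.50 = 2190
d = 2190^(1/0.77) = 2190^1.2987 = 21789 m

d ≈ 21.8 km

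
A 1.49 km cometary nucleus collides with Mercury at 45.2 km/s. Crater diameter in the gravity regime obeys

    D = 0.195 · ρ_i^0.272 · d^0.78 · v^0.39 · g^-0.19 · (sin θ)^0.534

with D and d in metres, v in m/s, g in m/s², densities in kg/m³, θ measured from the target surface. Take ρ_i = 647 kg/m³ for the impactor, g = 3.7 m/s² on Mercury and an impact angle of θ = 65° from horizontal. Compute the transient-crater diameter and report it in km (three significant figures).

D ≈ 16.4 km

In SI units: d = 1490 m, v = 45200 m/s.
ρ_i^0.272 = 647^0.272 = 5.815
d^0.78 = 1490^0.78 = 298.6
v^0.39 = 45200^0.39 = 65.39
g^-0.19 = 3.7^-0.19 = 0.7799
(sin 65°)^0.534 = 0.9063^0.534 = 0.9488
D = 0.195 × 5.815 × 298.6 × 65.39 × 0.7799 × 0.9488 = 16383 m
   = 16.38 km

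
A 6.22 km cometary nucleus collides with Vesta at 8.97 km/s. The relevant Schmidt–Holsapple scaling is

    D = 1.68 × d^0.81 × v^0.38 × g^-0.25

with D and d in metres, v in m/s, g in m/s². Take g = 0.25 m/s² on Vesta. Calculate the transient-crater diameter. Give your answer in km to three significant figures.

In SI units: d = 6220 m, v = 8970 m/s.
d^0.81 = 6220^0.81 = 1183
v^0.38 = 8970^0.38 = 31.77
g^-0.25 = 0.25^-0.25 = 1.414
D = 1.68 × 1183 × 31.77 × 1.414 = 89281 m
   = 89.28 km

D ≈ 89.3 km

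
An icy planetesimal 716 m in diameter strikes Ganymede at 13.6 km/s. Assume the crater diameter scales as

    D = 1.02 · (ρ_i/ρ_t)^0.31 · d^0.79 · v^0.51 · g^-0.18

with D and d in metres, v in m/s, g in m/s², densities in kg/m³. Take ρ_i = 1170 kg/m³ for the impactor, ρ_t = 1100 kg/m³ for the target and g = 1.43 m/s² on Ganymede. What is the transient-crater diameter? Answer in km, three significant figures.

D ≈ 22.5 km

In SI units: v = 13600 m/s.
(ρ_i/ρ_t)^0.31 = (1170/1100)^0.31 = 1.019
d^0.79 = 716^0.79 = 180.0
v^0.51 = 13600^0.51 = 128.3
g^-0.18 = 1.43^-0.18 = 0.9376
D = 1.02 × 1.019 × 180.0 × 128.3 × 0.9376 = 22506 m
   = 22.51 km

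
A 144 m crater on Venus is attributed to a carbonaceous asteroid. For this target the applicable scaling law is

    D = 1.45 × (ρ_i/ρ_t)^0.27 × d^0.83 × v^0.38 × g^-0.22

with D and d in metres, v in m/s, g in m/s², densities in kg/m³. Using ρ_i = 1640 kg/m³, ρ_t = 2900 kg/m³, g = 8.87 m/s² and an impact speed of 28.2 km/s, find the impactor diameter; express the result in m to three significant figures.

Rearranging for d: d = [D / (1.45 · (1640/2900)^0.27 · 28200^0.38 · 8.87^-0.22)]^(1/0.83).
(1640/2900)^0.27 = 0.8574
28200^0.38 = 49.10
8.87^-0.22 = 0.6187
Denominator = 1.45 × 0.8574 × 49.10 × 0.6187 = 37.77
D / 37.77 = 144 / 37.77 = 3.813
d = 3.813^(1/0.83) = 3.813^1.2048 = 5.015 m

d ≈ 5.02 m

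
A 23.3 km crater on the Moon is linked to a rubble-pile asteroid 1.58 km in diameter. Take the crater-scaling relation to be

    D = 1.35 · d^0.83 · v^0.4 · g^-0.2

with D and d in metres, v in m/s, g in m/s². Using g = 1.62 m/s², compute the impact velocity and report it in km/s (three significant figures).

Rearranging for v: v = [D / (1.35 · 1580^0.83 · 1.62^-0.2)]^(1/0.4).
D = 23300 m.
1580^0.83 = 451.7
1.62^-0.2 = 0.9080
Denominator = 1.35 × 451.7 × 0.9080 = 553.7
D / 553.7 = 23300 / 553.7 = 42.08
v = 42.08^(1/0.4) = 42.08^2.5 = 11487 m/s

v ≈ 11.5 km/s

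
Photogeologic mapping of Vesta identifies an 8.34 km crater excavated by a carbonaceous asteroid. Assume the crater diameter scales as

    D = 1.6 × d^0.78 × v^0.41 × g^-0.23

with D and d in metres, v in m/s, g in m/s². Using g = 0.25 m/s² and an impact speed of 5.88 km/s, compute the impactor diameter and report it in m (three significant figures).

Rearranging for d: d = [D / (1.6 · 5880^0.41 · 0.25^-0.23)]^(1/0.78).
D = 8340 m.
5880^0.41 = 35.11
0.25^-0.23 = 1.376
Denominator = 1.6 × 35.11 × 1.376 = 77.30
D / 77.30 = 8340 / 77.30 = 107.9
d = 107.9^(1/0.78) = 107.9^1.2821 = 404.1 m

d ≈ 404 m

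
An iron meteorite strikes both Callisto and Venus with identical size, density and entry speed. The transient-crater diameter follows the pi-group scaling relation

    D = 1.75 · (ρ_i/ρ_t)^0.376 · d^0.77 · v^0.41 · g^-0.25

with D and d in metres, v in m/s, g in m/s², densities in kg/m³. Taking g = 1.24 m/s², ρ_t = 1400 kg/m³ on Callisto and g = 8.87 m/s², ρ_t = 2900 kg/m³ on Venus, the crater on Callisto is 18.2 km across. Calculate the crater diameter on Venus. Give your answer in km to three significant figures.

D ≈ 8.46 km

The impactor-only factors (d, v, ρ_i) cancel in the ratio, leaving D_Venus/D_Callisto = (g_Venus/g_Callisto)^-0.25 · (ρ_t,Callisto/ρ_t,Venus)^0.376.
(8.87/1.24)^-0.25 = 7.153^-0.25 = 0.6115
(1400/2900)^0.376 = 0.4828^0.376 = 0.7605
Ratio = 0.6115 × 0.7605 = 0.4650
D_Venus = 0.4650 × 18.2 km = 8.46 km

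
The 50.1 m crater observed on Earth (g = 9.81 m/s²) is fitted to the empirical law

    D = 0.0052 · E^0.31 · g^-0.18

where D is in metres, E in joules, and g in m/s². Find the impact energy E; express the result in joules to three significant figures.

E ≈ 2.67 × 10^13 J

Rearranging: E = [D / (0.0052 · g^-0.18)]^(1/0.31).
g^-0.18 = 9.81^-0.18 = 0.6630
D / (0.0052 × 0.6630) = 50.1 / (3.448 × 10^-3) = 1.453 × 10^4
E = (1.453 × 10^4)^3.2258 = 2.671 × 10^13 J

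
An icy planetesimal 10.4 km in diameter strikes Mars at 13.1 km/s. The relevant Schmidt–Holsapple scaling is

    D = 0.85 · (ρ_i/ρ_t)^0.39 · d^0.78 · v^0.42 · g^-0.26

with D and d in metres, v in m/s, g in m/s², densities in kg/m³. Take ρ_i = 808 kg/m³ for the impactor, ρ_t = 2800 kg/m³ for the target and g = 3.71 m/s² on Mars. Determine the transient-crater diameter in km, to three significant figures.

In SI units: d = 10400 m, v = 13100 m/s.
(ρ_i/ρ_t)^0.39 = (808/2800)^0.39 = 0.6159
d^0.78 = 10400^0.78 = 1359
v^0.42 = 13100^0.42 = 53.61
g^-0.26 = 3.71^-0.26 = 0.7112
D = 0.85 × 0.6159 × 1359 × 53.61 × 0.7112 = 27126 m
   = 27.13 km

D ≈ 27.1 km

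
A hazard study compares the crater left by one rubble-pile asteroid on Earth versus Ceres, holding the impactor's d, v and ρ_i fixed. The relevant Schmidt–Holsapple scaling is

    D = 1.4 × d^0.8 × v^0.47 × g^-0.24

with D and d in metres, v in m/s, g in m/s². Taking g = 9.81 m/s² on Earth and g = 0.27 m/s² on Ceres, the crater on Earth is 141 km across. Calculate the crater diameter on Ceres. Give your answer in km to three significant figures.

All impactor-dependent factors cancel in the ratio, leaving D_Ceres/D_Earth = (g_Ceres/g_Earth)^-0.24.
(0.27/9.81)^-0.24 = 0.02752^-0.24 = 2.369
D_Ceres = 2.369 × 141 km = 334 km

D ≈ 334 km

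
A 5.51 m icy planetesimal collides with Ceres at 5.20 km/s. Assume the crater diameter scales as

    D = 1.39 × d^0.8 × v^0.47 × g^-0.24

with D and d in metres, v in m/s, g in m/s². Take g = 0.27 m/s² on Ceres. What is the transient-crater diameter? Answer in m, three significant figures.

D ≈ 416 m

In SI units: v = 5200 m/s.
d^0.8 = 5.51^0.8 = 3.917
v^0.47 = 5200^0.47 = 55.79
g^-0.24 = 0.27^-0.24 = 1.369
D = 1.39 × 3.917 × 55.79 × 1.369 = 415.8 m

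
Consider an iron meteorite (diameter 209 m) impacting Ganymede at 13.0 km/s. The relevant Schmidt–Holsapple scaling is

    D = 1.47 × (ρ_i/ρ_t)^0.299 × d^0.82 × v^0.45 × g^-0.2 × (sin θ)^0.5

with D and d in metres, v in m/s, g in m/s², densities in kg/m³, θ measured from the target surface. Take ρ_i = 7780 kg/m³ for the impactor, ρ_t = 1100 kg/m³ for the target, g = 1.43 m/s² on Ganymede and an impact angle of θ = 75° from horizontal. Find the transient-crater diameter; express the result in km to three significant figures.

In SI units: v = 13000 m/s.
(ρ_i/ρ_t)^0.299 = (7780/1100)^0.299 = 1.795
d^0.82 = 209^0.82 = 79.90
v^0.45 = 13000^0.45 = 71.00
g^-0.2 = 1.43^-0.2 = 0.9310
(sin 75°)^0.5 = 0.9659^0.5 = 0.9828
D = 1.47 × 1.795 × 79.90 × 71.00 × 0.9310 × 0.9828 = 13696 m
   = 13.70 km

D ≈ 13.7 km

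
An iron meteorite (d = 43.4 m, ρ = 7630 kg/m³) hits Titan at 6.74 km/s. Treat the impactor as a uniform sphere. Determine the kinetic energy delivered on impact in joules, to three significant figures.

v = 6740 m/s.
Mass m = (π/6) ρ d³ = (π/6) × 7630 × (43.4)³ = 3.266 × 10^8 kg
E = ½ m v² = 0.5 × 3.266 × 10^8 × (6740)² = 7.418 × 10^15 J

E ≈ 7.42 × 10^15 J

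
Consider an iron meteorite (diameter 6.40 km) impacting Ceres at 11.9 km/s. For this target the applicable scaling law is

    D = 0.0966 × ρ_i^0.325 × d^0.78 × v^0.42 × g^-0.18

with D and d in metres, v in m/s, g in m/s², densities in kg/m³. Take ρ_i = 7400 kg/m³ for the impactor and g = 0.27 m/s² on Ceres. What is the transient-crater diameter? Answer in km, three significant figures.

D ≈ 106 km

In SI units: d = 6400 m, v = 11900 m/s.
ρ_i^0.325 = 7400^0.325 = 18.09
d^0.78 = 6400^0.78 = 930.7
v^0.42 = 11900^0.42 = 51.49
g^-0.18 = 0.27^-0.18 = 1.266
D = 0.0966 × 18.09 × 930.7 × 51.49 × 1.266 = 1.060 × 10^5 m
   = 106.0 km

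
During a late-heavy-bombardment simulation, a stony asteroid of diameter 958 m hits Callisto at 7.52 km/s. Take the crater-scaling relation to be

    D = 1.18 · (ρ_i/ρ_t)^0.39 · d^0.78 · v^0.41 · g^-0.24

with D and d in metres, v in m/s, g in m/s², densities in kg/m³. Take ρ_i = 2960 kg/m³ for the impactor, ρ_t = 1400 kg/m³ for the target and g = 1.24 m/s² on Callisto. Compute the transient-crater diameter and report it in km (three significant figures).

In SI units: v = 7520 m/s.
(ρ_i/ρ_t)^0.39 = (2960/1400)^0.39 = 1.339
d^0.78 = 958^0.78 = 211.6
v^0.41 = 7520^0.41 = 38.84
g^-0.24 = 1.24^-0.24 = 0.9497
D = 1.18 × 1.339 × 211.6 × 38.84 × 0.9497 = 12332 m
   = 12.33 km

D ≈ 12.3 km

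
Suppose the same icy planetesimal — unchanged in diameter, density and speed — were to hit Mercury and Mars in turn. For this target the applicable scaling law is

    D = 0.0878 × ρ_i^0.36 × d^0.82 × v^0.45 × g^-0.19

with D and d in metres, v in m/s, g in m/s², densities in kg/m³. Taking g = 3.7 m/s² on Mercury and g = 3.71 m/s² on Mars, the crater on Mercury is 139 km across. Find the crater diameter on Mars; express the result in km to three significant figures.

All impactor-dependent factors cancel in the ratio, leaving D_Mars/D_Mercury = (g_Mars/g_Mercury)^-0.19.
(3.71/3.7)^-0.19 = 1.003^-0.19 = 0.9994
D_Mars = 0.9994 × 139 km = 139 km

D ≈ 139 km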